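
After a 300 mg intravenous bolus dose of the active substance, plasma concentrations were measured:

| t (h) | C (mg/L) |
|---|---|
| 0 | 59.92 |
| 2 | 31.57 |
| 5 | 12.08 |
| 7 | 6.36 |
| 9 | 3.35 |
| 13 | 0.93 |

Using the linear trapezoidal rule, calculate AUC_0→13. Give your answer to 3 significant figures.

Trapezoidal AUC_0→13:
  [0→2]: (59.92+31.57)/2 × 2 = 91.49
  [2→5]: (31.57+12.08)/2 × 3 = 65.475
  [5→7]: (12.08+6.36)/2 × 2 = 18.44
  [7→9]: (6.36+3.35)/2 × 2 = 9.71
  [9→13]: (3.35+0.93)/2 × 4 = 8.56
  Sum = 193.675 mg/L·h

AUC = 194 mg/L·h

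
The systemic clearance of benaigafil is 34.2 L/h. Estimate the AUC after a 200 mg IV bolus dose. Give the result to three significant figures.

AUC = 5.85 mg/L·h

AUC_0→∞ = Dose_iv / CL
        = 200 / 34.2 = 5.84795 mg/L·h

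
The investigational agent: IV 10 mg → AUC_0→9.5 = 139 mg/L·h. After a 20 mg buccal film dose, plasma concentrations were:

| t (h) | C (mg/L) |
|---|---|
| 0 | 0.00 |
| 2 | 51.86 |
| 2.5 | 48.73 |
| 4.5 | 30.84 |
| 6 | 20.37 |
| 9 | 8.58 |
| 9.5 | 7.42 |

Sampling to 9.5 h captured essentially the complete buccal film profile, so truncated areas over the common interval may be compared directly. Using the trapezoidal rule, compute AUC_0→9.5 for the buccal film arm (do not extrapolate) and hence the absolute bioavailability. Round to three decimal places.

Trapezoidal AUC_0→9.5 (buccal film):
  [0→2]: (0.00+51.86)/2 × 2 = 51.86
  [2→2.5]: (51.86+48.73)/2 × 0.5 = 25.1475
  [2.5→4.5]: (48.73+30.84)/2 × 2 = 79.57
  [4.5→6]: (30.84+20.37)/2 × 1.5 = 38.4075
  [6→9]: (20.37+8.58)/2 × 3 = 43.425
  [9→9.5]: (8.58+7.42)/2 × 0.5 = 4.0
  Sum = 242.41 mg/L·h
F = (AUC_ev/D_ev)/(AUC_iv/D_iv) = (242.41/20)/(139/10) = 12.1205/13.9 = 0.8720

F = 0.872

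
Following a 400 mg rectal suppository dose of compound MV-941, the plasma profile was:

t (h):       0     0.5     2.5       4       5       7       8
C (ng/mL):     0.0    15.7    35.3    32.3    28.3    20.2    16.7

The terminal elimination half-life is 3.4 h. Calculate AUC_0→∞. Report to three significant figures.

AUC = 285 ng/mL·h

Trapezoidal AUC_0→8:
  [0→0.5]: (0.0+15.7)/2 × 0.5 = 3.925
  [0.5→2.5]: (15.7+35.3)/2 × 2 = 51.0
  [2.5→4]: (35.3+32.3)/2 × 1.5 = 50.7
  [4→5]: (32.3+28.3)/2 × 1 = 30.3
  [5→7]: (28.3+20.2)/2 × 2 = 48.5
  [7→8]: (20.2+16.7)/2 × 1 = 18.45
  Sum = 202.875 ng/mL·h
k_e = ln2 / t½ = 0.693147 / 3.4 = 0.2039 h^-1
Extrapolated tail: C_last / k_e = 16.7 / 0.2039 = 81.903
AUC_0→∞ = 202.875 + 81.903 = 284.778 ng/mL·h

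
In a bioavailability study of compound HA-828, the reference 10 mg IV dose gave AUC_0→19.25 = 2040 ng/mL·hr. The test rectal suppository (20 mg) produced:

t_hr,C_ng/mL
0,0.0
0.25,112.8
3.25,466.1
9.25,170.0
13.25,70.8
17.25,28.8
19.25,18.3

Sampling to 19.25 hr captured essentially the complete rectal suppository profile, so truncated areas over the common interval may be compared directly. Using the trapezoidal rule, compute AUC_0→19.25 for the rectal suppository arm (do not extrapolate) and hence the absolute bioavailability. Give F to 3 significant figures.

F = 0.862

Trapezoidal AUC_0→19.25 (rectal suppository):
  [0→0.25]: (0.0+112.8)/2 × 0.25 = 14.1
  [0.25→3.25]: (112.8+466.1)/2 × 3 = 868.35
  [3.25→9.25]: (466.1+170.0)/2 × 6 = 1908.3
  [9.25→13.25]: (170.0+70.8)/2 × 4 = 481.6
  [13.25→17.25]: (70.8+28.8)/2 × 4 = 199.2
  [17.25→19.25]: (28.8+18.3)/2 × 2 = 47.1
  Sum = 3518.65 ng/mL·hr
F = (AUC_ev/D_ev)/(AUC_iv/D_iv) = (3518.65/20)/(2040/10) = 175.9325/204 = 0.8624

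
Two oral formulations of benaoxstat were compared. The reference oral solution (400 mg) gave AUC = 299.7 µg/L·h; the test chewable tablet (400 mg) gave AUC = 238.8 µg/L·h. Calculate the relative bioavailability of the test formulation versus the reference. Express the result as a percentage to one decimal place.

F_rel = 79.7%

F_rel = (AUC_test/D_test) / (AUC_ref/D_ref)
      = (238.8/400) / (299.7/400)
      = 0.597 / 0.74925 = 0.7968 = 79.68%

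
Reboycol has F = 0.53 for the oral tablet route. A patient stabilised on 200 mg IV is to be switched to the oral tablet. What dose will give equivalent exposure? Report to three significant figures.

For equal systemic exposure: F × D_ev = D_iv
D_ev = D_iv / F = 200 / 0.53 = 377.358 mg

D_oral = 377 mg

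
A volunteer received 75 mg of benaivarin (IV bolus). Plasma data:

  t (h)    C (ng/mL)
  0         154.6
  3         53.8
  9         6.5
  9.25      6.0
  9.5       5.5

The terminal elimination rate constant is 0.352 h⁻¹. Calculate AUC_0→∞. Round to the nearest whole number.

Trapezoidal AUC_0→9.5:
  [0→3]: (154.6+53.8)/2 × 3 = 312.6
  [3→9]: (53.8+6.5)/2 × 6 = 180.9
  [9→9.25]: (6.5+6.0)/2 × 0.25 = 1.5625
  [9.25→9.5]: (6.0+5.5)/2 × 0.25 = 1.4375
  Sum = 496.5 ng/mL·h
Extrapolated tail: C_last / k_e = 5.5 / 0.352 = 15.625
AUC_0→∞ = 496.5 + 15.625 = 512.125 ng/mL·h

AUC = 512 ng/mL·h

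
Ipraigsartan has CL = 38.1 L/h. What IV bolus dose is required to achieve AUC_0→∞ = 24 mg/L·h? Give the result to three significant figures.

Dose_iv = CL × AUC_0→∞
     = 38.1 × 24 = 914.4 mg

Dose = 914 mg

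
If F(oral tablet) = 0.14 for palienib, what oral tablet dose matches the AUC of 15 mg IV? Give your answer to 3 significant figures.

D_oral = 107 mg

For equal systemic exposure: F × D_ev = D_iv
D_ev = D_iv / F = 15 / 0.14 = 107.143 mg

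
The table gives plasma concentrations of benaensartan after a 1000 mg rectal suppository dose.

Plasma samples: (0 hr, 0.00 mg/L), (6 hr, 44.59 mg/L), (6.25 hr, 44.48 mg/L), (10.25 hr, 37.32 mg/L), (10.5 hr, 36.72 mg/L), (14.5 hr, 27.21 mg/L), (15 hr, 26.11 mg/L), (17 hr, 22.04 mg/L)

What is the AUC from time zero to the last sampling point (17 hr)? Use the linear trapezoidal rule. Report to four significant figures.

Trapezoidal AUC_0→17:
  [0→6]: (0.00+44.59)/2 × 6 = 133.77
  [6→6.25]: (44.59+44.48)/2 × 0.25 = 11.13375
  [6.25→10.25]: (44.48+37.32)/2 × 4 = 163.6
  [10.25→10.5]: (37.32+36.72)/2 × 0.25 = 9.255
  [10.5→14.5]: (36.72+27.21)/2 × 4 = 127.86
  [14.5→15]: (27.21+26.11)/2 × 0.5 = 13.33
  [15→17]: (26.11+22.04)/2 × 2 = 48.15
  Sum = 507.09875 mg/L·hr

AUC = 507.1 mg/L·hr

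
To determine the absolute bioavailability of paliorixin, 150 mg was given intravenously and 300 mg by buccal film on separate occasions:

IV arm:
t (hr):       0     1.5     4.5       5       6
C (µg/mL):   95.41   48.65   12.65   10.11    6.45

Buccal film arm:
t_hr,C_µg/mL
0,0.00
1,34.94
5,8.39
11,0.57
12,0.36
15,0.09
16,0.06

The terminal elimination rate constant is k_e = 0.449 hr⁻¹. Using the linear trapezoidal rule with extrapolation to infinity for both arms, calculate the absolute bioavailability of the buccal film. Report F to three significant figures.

F = 0.290

Trapezoidal AUC_0→6 (IV):
  [0→1.5]: (95.41+48.65)/2 × 1.5 = 108.045
  [1.5→4.5]: (48.65+12.65)/2 × 3 = 91.95
  [4.5→5]: (12.65+10.11)/2 × 0.5 = 5.69
  [5→6]: (10.11+6.45)/2 × 1 = 8.28
  Sum = 213.965 µg/mL·hr
IV tail: 6.45/0.449 = 14.365; AUC_iv,0→∞ = 213.965 + 14.365 = 228.33 µg/mL·hr
Trapezoidal AUC_0→16 (buccal film):
  [0→1]: (0.00+34.94)/2 × 1 = 17.47
  [1→5]: (34.94+8.39)/2 × 4 = 86.66
  [5→11]: (8.39+0.57)/2 × 6 = 26.88
  [11→12]: (0.57+0.36)/2 × 1 = 0.465
  [12→15]: (0.36+0.09)/2 × 3 = 0.675
  [15→16]: (0.09+0.06)/2 × 1 = 0.075
  Sum = 132.225 µg/mL·hr
buccal film tail: 0.06/0.449 = 0.134; AUC_ev,0→∞ = 132.225 + 0.134 = 132.359 µg/mL·hr
F = (AUC_ev/D_ev)/(AUC_iv/D_iv) = (132.359/300)/(228.33/150) = 0.441197/1.5222 = 0.2898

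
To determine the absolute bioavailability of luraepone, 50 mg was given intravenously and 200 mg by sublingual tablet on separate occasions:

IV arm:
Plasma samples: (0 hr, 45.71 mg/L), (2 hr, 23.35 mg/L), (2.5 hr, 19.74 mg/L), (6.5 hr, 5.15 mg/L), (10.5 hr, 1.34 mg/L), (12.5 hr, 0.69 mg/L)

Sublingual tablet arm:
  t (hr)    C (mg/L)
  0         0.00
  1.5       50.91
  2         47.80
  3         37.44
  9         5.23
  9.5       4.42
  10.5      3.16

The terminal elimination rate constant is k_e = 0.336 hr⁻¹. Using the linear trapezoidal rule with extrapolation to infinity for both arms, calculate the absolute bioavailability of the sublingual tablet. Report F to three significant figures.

F = 0.425

Trapezoidal AUC_0→12.5 (IV):
  [0→2]: (45.71+23.35)/2 × 2 = 69.06
  [2→2.5]: (23.35+19.74)/2 × 0.5 = 10.7725
  [2.5→6.5]: (19.74+5.15)/2 × 4 = 49.78
  [6.5→10.5]: (5.15+1.34)/2 × 4 = 12.98
  [10.5→12.5]: (1.34+0.69)/2 × 2 = 2.03
  Sum = 144.6225 mg/L·hr
IV tail: 0.69/0.336 = 2.054; AUC_iv,0→∞ = 144.6225 + 2.054 = 146.6765 mg/L·hr
Trapezoidal AUC_0→10.5 (sublingual tablet):
  [0→1.5]: (0.00+50.91)/2 × 1.5 = 38.1825
  [1.5→2]: (50.91+47.80)/2 × 0.5 = 24.6775
  [2→3]: (47.80+37.44)/2 × 1 = 42.62
  [3→9]: (37.44+5.23)/2 × 6 = 128.01
  [9→9.5]: (5.23+4.42)/2 × 0.5 = 2.4125
  [9.5→10.5]: (4.42+3.16)/2 × 1 = 3.79
  Sum = 239.6925 mg/L·hr
sublingual tablet tail: 3.16/0.336 = 9.405; AUC_ev,0→∞ = 239.6925 + 9.405 = 249.0975 mg/L·hr
F = (AUC_ev/D_ev)/(AUC_iv/D_iv) = (249.0975/200)/(146.6765/50) = 1.2454875/2.93353 = 0.4246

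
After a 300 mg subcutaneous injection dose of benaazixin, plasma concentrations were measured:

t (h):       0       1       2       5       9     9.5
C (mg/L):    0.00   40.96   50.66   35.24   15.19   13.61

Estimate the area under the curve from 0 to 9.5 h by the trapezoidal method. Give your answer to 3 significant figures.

AUC = 303 mg/L·h

Trapezoidal AUC_0→9.5:
  [0→1]: (0.00+40.96)/2 × 1 = 20.48
  [1→2]: (40.96+50.66)/2 × 1 = 45.81
  [2→5]: (50.66+35.24)/2 × 3 = 128.85
  [5→9]: (35.24+15.19)/2 × 4 = 100.86
  [9→9.5]: (15.19+13.61)/2 × 0.5 = 7.2
  Sum = 303.2 mg/L·h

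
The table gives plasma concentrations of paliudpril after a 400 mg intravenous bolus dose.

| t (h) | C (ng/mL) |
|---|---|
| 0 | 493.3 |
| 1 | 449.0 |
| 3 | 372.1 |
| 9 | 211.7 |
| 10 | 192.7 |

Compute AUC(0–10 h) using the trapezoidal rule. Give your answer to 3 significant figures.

Trapezoidal AUC_0→10:
  [0→1]: (493.3+449.0)/2 × 1 = 471.15
  [1→3]: (449.0+372.1)/2 × 2 = 821.1
  [3→9]: (372.1+211.7)/2 × 6 = 1751.4
  [9→10]: (211.7+192.7)/2 × 1 = 202.2
  Sum = 3245.85 ng/mL·h

AUC = 3250 ng/mL·h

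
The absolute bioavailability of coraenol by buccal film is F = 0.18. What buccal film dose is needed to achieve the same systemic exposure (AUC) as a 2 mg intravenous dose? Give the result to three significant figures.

D_buccal = 11.1 mg

For equal systemic exposure: F × D_ev = D_iv
D_ev = D_iv / F = 2 / 0.18 = 11.1111 mg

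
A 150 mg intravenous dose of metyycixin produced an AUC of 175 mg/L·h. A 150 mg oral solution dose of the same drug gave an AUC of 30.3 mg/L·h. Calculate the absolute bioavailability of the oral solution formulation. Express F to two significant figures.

F = 0.17

F = (AUC_ev / D_ev) / (AUC_iv / D_iv)
  = (30.3/150) / (175/150)
  = 0.202 / 1.16667 = 0.1731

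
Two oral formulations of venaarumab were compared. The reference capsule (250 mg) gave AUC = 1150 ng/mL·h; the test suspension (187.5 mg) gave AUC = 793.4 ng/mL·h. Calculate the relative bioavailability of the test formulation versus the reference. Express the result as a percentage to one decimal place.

F_rel = 92.0%

F_rel = (AUC_test/D_test) / (AUC_ref/D_ref)
      = (793.4/187.5) / (1150/250)
      = 4.23147 / 4.6 = 0.9199 = 91.99%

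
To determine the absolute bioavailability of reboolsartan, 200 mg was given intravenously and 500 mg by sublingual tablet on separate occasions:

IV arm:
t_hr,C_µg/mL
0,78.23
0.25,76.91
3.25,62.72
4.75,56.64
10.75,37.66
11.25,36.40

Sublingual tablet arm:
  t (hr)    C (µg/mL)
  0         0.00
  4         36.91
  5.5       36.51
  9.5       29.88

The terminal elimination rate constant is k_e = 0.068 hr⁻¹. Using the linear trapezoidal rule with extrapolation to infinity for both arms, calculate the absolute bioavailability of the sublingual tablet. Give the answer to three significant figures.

Trapezoidal AUC_0→11.25 (IV):
  [0→0.25]: (78.23+76.91)/2 × 0.25 = 19.3925
  [0.25→3.25]: (76.91+62.72)/2 × 3 = 209.445
  [3.25→4.75]: (62.72+56.64)/2 × 1.5 = 89.52
  [4.75→10.75]: (56.64+37.66)/2 × 6 = 282.9
  [10.75→11.25]: (37.66+36.40)/2 × 0.5 = 18.515
  Sum = 619.7725 µg/mL·hr
IV tail: 36.40/0.068 = 535.294; AUC_iv,0→∞ = 619.7725 + 535.294 = 1155.0665 µg/mL·hr
Trapezoidal AUC_0→9.5 (sublingual tablet):
  [0→4]: (0.00+36.91)/2 × 4 = 73.82
  [4→5.5]: (36.91+36.51)/2 × 1.5 = 55.065
  [5.5→9.5]: (36.51+29.88)/2 × 4 = 132.78
  Sum = 261.665 µg/mL·hr
sublingual tablet tail: 29.88/0.068 = 439.412; AUC_ev,0→∞ = 261.665 + 439.412 = 701.077 µg/mL·hr
F = (AUC_ev/D_ev)/(AUC_iv/D_iv) = (701.077/500)/(1155.0665/200) = 1.402154/5.7753325 = 0.2428

F = 0.243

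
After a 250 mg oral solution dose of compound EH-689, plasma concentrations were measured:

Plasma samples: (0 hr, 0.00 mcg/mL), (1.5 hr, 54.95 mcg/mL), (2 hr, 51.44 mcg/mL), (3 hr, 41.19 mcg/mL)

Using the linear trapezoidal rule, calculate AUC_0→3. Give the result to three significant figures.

Trapezoidal AUC_0→3:
  [0→1.5]: (0.00+54.95)/2 × 1.5 = 41.2125
  [1.5→2]: (54.95+51.44)/2 × 0.5 = 26.5975
  [2→3]: (51.44+41.19)/2 × 1 = 46.315
  Sum = 114.125 mcg/mL·hr

AUC = 114 mcg/mL·hr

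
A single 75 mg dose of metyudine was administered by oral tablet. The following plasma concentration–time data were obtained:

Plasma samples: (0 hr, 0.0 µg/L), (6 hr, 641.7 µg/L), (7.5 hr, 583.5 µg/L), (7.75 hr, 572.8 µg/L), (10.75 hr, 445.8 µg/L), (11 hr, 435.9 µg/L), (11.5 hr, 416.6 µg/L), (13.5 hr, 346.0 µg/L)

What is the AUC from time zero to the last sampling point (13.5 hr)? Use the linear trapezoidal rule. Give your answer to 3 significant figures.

AUC = 5600 µg/L·hr

Trapezoidal AUC_0→13.5:
  [0→6]: (0.0+641.7)/2 × 6 = 1925.1
  [6→7.5]: (641.7+583.5)/2 × 1.5 = 918.9
  [7.5→7.75]: (583.5+572.8)/2 × 0.25 = 144.5375
  [7.75→10.75]: (572.8+445.8)/2 × 3 = 1527.9
  [10.75→11]: (445.8+435.9)/2 × 0.25 = 110.2125
  [11→11.5]: (435.9+416.6)/2 × 0.5 = 213.125
  [11.5→13.5]: (416.6+346.0)/2 × 2 = 762.6
  Sum = 5602.375 µg/L·hr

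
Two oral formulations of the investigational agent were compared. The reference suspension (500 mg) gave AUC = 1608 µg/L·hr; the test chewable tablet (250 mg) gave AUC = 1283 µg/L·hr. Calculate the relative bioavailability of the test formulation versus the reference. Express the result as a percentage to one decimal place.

F_rel = (AUC_test/D_test) / (AUC_ref/D_ref)
      = (1283/250) / (1608/500)
      = 5.132 / 3.216 = 1.5958 = 159.58%

F_rel = 159.6%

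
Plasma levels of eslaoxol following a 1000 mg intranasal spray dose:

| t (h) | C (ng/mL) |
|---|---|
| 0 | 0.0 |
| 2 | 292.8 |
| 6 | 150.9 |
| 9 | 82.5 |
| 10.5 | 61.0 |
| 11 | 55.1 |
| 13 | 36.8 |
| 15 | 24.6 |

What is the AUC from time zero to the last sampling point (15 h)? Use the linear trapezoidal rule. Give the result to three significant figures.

Trapezoidal AUC_0→15:
  [0→2]: (0.0+292.8)/2 × 2 = 292.8
  [2→6]: (292.8+150.9)/2 × 4 = 887.4
  [6→9]: (150.9+82.5)/2 × 3 = 350.1
  [9→10.5]: (82.5+61.0)/2 × 1.5 = 107.625
  [10.5→11]: (61.0+55.1)/2 × 0.5 = 29.025
  [11→13]: (55.1+36.8)/2 × 2 = 91.9
  [13→15]: (36.8+24.6)/2 × 2 = 61.4
  Sum = 1820.25 ng/mL·h

AUC = 1820 ng/mL·h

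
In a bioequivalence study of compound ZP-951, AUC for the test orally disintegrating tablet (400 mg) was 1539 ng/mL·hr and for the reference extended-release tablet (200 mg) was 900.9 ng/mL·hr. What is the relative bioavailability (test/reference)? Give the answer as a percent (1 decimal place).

F_rel = 85.4%

F_rel = (AUC_test/D_test) / (AUC_ref/D_ref)
      = (1539/400) / (900.9/200)
      = 3.8475 / 4.5045 = 0.8541 = 85.41%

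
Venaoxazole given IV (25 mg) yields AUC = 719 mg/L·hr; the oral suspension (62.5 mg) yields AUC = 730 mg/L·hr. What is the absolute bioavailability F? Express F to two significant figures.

F = (AUC_ev / D_ev) / (AUC_iv / D_iv)
  = (730/62.5) / (719/25)
  = 11.68 / 28.76 = 0.4061

F = 0.41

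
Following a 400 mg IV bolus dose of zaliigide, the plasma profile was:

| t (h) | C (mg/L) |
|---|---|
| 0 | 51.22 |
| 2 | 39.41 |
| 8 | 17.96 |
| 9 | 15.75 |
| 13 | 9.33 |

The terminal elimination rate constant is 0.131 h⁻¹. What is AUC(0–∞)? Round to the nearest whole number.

Trapezoidal AUC_0→13:
  [0→2]: (51.22+39.41)/2 × 2 = 90.63
  [2→8]: (39.41+17.96)/2 × 6 = 172.11
  [8→9]: (17.96+15.75)/2 × 1 = 16.855
  [9→13]: (15.75+9.33)/2 × 4 = 50.16
  Sum = 329.755 mg/L·h
Extrapolated tail: C_last / k_e = 9.33 / 0.131 = 71.221
AUC_0→∞ = 329.755 + 71.221 = 400.976 mg/L·h

AUC = 401 mg/L·h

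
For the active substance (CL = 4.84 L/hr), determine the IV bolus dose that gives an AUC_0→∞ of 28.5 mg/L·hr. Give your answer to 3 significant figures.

Dose = 138 mg

Dose_iv = CL × AUC_0→∞
     = 4.84 × 28.5 = 137.94 mg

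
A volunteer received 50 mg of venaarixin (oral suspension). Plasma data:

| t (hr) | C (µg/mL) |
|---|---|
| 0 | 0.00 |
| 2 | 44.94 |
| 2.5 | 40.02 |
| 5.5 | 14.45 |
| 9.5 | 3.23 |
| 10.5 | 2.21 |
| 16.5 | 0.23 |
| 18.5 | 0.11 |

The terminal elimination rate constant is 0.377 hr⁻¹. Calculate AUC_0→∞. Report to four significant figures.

Trapezoidal AUC_0→18.5:
  [0→2]: (0.00+44.94)/2 × 2 = 44.94
  [2→2.5]: (44.94+40.02)/2 × 0.5 = 21.24
  [2.5→5.5]: (40.02+14.45)/2 × 3 = 81.705
  [5.5→9.5]: (14.45+3.23)/2 × 4 = 35.36
  [9.5→10.5]: (3.23+2.21)/2 × 1 = 2.72
  [10.5→16.5]: (2.21+0.23)/2 × 6 = 7.32
  [16.5→18.5]: (0.23+0.11)/2 × 2 = 0.34
  Sum = 193.625 µg/mL·hr
Extrapolated tail: C_last / k_e = 0.11 / 0.377 = 0.292
AUC_0→∞ = 193.625 + 0.292 = 193.917 µg/mL·hr

AUC = 193.9 µg/mL·hr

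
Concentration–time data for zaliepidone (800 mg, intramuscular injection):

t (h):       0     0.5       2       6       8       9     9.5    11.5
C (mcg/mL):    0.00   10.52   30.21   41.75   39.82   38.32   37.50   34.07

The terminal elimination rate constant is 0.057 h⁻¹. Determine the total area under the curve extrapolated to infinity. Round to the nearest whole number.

AUC = 986 mcg/mL·h

Trapezoidal AUC_0→11.5:
  [0→0.5]: (0.00+10.52)/2 × 0.5 = 2.63
  [0.5→2]: (10.52+30.21)/2 × 1.5 = 30.5475
  [2→6]: (30.21+41.75)/2 × 4 = 143.92
  [6→8]: (41.75+39.82)/2 × 2 = 81.57
  [8→9]: (39.82+38.32)/2 × 1 = 39.07
  [9→9.5]: (38.32+37.50)/2 × 0.5 = 18.955
  [9.5→11.5]: (37.50+34.07)/2 × 2 = 71.57
  Sum = 388.2625 mcg/mL·h
Extrapolated tail: C_last / k_e = 34.07 / 0.057 = 597.719
AUC_0→∞ = 388.2625 + 597.719 = 985.9815 mcg/mL·h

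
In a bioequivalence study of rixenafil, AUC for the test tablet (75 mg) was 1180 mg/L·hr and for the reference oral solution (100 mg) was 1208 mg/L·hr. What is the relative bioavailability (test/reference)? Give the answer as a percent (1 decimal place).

F_rel = (AUC_test/D_test) / (AUC_ref/D_ref)
      = (1180/75) / (1208/100)
      = 15.7333 / 12.08 = 1.3024 = 130.24%

F_rel = 130.2%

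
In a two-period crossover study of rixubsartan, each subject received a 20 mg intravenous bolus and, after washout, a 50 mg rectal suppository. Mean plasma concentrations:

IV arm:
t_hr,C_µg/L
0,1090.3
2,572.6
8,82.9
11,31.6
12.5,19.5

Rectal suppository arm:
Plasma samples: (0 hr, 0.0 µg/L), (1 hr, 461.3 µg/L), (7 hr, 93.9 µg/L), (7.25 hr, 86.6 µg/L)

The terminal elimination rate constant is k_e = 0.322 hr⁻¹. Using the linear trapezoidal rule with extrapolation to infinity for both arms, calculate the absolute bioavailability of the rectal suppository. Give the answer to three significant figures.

F = 0.224

Trapezoidal AUC_0→12.5 (IV):
  [0→2]: (1090.3+572.6)/2 × 2 = 1662.9
  [2→8]: (572.6+82.9)/2 × 6 = 1966.5
  [8→11]: (82.9+31.6)/2 × 3 = 171.75
  [11→12.5]: (31.6+19.5)/2 × 1.5 = 38.325
  Sum = 3839.475 µg/L·hr
IV tail: 19.5/0.322 = 60.559; AUC_iv,0→∞ = 3839.475 + 60.559 = 3900.034 µg/L·hr
Trapezoidal AUC_0→7.25 (rectal suppository):
  [0→1]: (0.0+461.3)/2 × 1 = 230.65
  [1→7]: (461.3+93.9)/2 × 6 = 1665.6
  [7→7.25]: (93.9+86.6)/2 × 0.25 = 22.5625
  Sum = 1918.8125 µg/L·hr
rectal suppository tail: 86.6/0.322 = 268.944; AUC_ev,0→∞ = 1918.8125 + 268.944 = 2187.7565 µg/L·hr
F = (AUC_ev/D_ev)/(AUC_iv/D_iv) = (2187.7565/50)/(3900.034/20) = 43.75513/195.0017 = 0.2244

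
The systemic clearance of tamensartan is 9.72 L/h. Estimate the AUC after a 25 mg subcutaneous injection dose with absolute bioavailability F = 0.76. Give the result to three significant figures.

AUC = 1.95 mg/L·h

AUC_0→∞ = F × Dose / CL
        = 0.76 × 25 / 9.72 = 1.95473 mg/L·h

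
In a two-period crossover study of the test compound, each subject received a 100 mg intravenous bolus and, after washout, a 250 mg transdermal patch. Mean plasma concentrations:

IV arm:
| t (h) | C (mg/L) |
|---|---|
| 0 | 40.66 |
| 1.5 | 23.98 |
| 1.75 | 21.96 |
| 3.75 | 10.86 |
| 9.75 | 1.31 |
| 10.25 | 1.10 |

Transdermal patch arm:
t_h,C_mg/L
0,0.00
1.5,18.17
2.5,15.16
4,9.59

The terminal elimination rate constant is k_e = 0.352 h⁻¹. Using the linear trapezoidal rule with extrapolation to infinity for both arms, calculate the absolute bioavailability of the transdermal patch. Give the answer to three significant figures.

Trapezoidal AUC_0→10.25 (IV):
  [0→1.5]: (40.66+23.98)/2 × 1.5 = 48.48
  [1.5→1.75]: (23.98+21.96)/2 × 0.25 = 5.7425
  [1.75→3.75]: (21.96+10.86)/2 × 2 = 32.82
  [3.75→9.75]: (10.86+1.31)/2 × 6 = 36.51
  [9.75→10.25]: (1.31+1.10)/2 × 0.5 = 0.6025
  Sum = 124.155 mg/L·h
IV tail: 1.10/0.352 = 3.125; AUC_iv,0→∞ = 124.155 + 3.125 = 127.28 mg/L·h
Trapezoidal AUC_0→4 (transdermal patch):
  [0→1.5]: (0.00+18.17)/2 × 1.5 = 13.6275
  [1.5→2.5]: (18.17+15.16)/2 × 1 = 16.665
  [2.5→4]: (15.16+9.59)/2 × 1.5 = 18.5625
  Sum = 48.855 mg/L·h
transdermal patch tail: 9.59/0.352 = 27.244; AUC_ev,0→∞ = 48.855 + 27.244 = 76.099 mg/L·h
F = (AUC_ev/D_ev)/(AUC_iv/D_iv) = (76.099/250)/(127.28/100) = 0.304396/1.2728 = 0.2392

F = 0.239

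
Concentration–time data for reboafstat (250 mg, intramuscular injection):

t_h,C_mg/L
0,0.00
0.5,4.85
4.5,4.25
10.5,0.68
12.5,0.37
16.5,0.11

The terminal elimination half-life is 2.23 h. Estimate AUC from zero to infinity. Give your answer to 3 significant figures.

AUC = 36.6 mg/L·h

Trapezoidal AUC_0→16.5:
  [0→0.5]: (0.00+4.85)/2 × 0.5 = 1.2125
  [0.5→4.5]: (4.85+4.25)/2 × 4 = 18.2
  [4.5→10.5]: (4.25+0.68)/2 × 6 = 14.79
  [10.5→12.5]: (0.68+0.37)/2 × 2 = 1.05
  [12.5→16.5]: (0.37+0.11)/2 × 4 = 0.96
  Sum = 36.2125 mg/L·h
k_e = ln2 / t½ = 0.693147 / 2.23 = 0.3108 h^-1
Extrapolated tail: C_last / k_e = 0.11 / 0.3108 = 0.354
AUC_0→∞ = 36.2125 + 0.354 = 36.5665 mg/L·h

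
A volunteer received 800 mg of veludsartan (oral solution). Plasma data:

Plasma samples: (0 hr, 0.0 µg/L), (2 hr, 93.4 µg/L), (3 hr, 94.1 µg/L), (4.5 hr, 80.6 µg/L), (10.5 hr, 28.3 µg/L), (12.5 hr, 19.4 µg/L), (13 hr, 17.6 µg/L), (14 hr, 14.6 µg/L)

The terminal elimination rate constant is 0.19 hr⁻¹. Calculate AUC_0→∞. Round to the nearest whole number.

Trapezoidal AUC_0→14:
  [0→2]: (0.0+93.4)/2 × 2 = 93.4
  [2→3]: (93.4+94.1)/2 × 1 = 93.75
  [3→4.5]: (94.1+80.6)/2 × 1.5 = 131.025
  [4.5→10.5]: (80.6+28.3)/2 × 6 = 326.7
  [10.5→12.5]: (28.3+19.4)/2 × 2 = 47.7
  [12.5→13]: (19.4+17.6)/2 × 0.5 = 9.25
  [13→14]: (17.6+14.6)/2 × 1 = 16.1
  Sum = 717.925 µg/L·hr
Extrapolated tail: C_last / k_e = 14.6 / 0.19 = 76.842
AUC_0→∞ = 717.925 + 76.842 = 794.767 µg/L·hr

AUC = 795 µg/L·hr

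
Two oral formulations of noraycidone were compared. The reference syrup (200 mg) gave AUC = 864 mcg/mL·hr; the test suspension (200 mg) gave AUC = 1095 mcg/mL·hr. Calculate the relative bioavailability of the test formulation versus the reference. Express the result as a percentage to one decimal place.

F_rel = (AUC_test/D_test) / (AUC_ref/D_ref)
      = (1095/200) / (864/200)
      = 5.475 / 4.32 = 1.2674 = 126.74%

F_rel = 126.7%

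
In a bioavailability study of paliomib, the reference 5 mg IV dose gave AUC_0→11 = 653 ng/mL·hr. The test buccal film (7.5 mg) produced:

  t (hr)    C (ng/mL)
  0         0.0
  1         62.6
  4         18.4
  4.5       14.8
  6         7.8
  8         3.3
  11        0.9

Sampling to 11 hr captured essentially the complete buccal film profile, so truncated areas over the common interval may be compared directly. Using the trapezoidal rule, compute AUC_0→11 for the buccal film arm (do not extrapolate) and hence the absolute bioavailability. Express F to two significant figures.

Trapezoidal AUC_0→11 (buccal film):
  [0→1]: (0.0+62.6)/2 × 1 = 31.3
  [1→4]: (62.6+18.4)/2 × 3 = 121.5
  [4→4.5]: (18.4+14.8)/2 × 0.5 = 8.3
  [4.5→6]: (14.8+7.8)/2 × 1.5 = 16.95
  [6→8]: (7.8+3.3)/2 × 2 = 11.1
  [8→11]: (3.3+0.9)/2 × 3 = 6.3
  Sum = 195.45 ng/mL·hr
F = (AUC_ev/D_ev)/(AUC_iv/D_iv) = (195.45/7.5)/(653/5) = 26.06/130.6 = 0.1995

F = 0.20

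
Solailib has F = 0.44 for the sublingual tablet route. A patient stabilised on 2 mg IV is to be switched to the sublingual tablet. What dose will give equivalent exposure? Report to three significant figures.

For equal systemic exposure: F × D_ev = D_iv
D_ev = D_iv / F = 2 / 0.44 = 4.54545 mg

D_sublingual = 4.55 mg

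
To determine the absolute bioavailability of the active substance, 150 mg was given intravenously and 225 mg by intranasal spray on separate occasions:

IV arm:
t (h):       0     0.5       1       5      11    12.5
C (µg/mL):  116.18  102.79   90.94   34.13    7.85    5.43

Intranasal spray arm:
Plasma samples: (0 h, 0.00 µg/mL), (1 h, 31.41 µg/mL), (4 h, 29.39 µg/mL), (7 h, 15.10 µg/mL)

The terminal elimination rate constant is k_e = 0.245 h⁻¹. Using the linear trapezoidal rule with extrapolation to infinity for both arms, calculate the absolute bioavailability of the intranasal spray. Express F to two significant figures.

Trapezoidal AUC_0→12.5 (IV):
  [0→0.5]: (116.18+102.79)/2 × 0.5 = 54.7425
  [0.5→1]: (102.79+90.94)/2 × 0.5 = 48.4325
  [1→5]: (90.94+34.13)/2 × 4 = 250.14
  [5→11]: (34.13+7.85)/2 × 6 = 125.94
  [11→12.5]: (7.85+5.43)/2 × 1.5 = 9.96
  Sum = 489.215 µg/mL·h
IV tail: 5.43/0.245 = 22.163; AUC_iv,0→∞ = 489.215 + 22.163 = 511.378 µg/mL·h
Trapezoidal AUC_0→7 (intranasal spray):
  [0→1]: (0.00+31.41)/2 × 1 = 15.705
  [1→4]: (31.41+29.39)/2 × 3 = 91.2
  [4→7]: (29.39+15.10)/2 × 3 = 66.735
  Sum = 173.64 µg/mL·h
intranasal spray tail: 15.10/0.245 = 61.633; AUC_ev,0→∞ = 173.64 + 61.633 = 235.273 µg/mL·h
F = (AUC_ev/D_ev)/(AUC_iv/D_iv) = (235.273/225)/(511.378/150) = 1.04566/3.40919 = 0.3067

F = 0.31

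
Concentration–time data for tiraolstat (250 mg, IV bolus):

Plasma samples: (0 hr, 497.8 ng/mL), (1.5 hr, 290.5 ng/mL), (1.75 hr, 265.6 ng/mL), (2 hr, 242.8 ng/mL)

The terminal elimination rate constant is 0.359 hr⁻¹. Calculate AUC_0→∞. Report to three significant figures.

AUC = 1400 ng/mL·hr

Trapezoidal AUC_0→2:
  [0→1.5]: (497.8+290.5)/2 × 1.5 = 591.225
  [1.5→1.75]: (290.5+265.6)/2 × 0.25 = 69.5125
  [1.75→2]: (265.6+242.8)/2 × 0.25 = 63.55
  Sum = 724.2875 ng/mL·hr
Extrapolated tail: C_last / k_e = 242.8 / 0.359 = 676.323
AUC_0→∞ = 724.2875 + 676.323 = 1400.6105 ng/mL·hr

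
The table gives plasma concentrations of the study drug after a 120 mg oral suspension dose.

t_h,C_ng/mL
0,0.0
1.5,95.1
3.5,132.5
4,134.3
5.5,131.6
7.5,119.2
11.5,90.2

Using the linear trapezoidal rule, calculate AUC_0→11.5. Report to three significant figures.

Trapezoidal AUC_0→11.5:
  [0→1.5]: (0.0+95.1)/2 × 1.5 = 71.325
  [1.5→3.5]: (95.1+132.5)/2 × 2 = 227.6
  [3.5→4]: (132.5+134.3)/2 × 0.5 = 66.7
  [4→5.5]: (134.3+131.6)/2 × 1.5 = 199.425
  [5.5→7.5]: (131.6+119.2)/2 × 2 = 250.8
  [7.5→11.5]: (119.2+90.2)/2 × 4 = 418.8
  Sum = 1234.65 ng/mL·h

AUC = 1230 ng/mL·h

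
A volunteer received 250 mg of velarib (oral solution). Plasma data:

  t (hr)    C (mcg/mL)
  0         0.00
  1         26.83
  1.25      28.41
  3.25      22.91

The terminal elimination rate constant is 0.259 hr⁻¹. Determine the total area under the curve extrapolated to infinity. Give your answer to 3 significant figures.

Trapezoidal AUC_0→3.25:
  [0→1]: (0.00+26.83)/2 × 1 = 13.415
  [1→1.25]: (26.83+28.41)/2 × 0.25 = 6.905
  [1.25→3.25]: (28.41+22.91)/2 × 2 = 51.32
  Sum = 71.64 mcg/mL·hr
Extrapolated tail: C_last / k_e = 22.91 / 0.259 = 88.456
AUC_0→∞ = 71.64 + 88.456 = 160.096 mcg/mL·hr

AUC = 160 mcg/mL·hr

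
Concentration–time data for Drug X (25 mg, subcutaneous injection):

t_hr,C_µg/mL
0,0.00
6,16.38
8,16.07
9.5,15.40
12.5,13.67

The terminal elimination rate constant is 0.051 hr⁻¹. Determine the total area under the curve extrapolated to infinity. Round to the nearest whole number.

AUC = 417 µg/mL·hr

Trapezoidal AUC_0→12.5:
  [0→6]: (0.00+16.38)/2 × 6 = 49.14
  [6→8]: (16.38+16.07)/2 × 2 = 32.45
  [8→9.5]: (16.07+15.40)/2 × 1.5 = 23.6025
  [9.5→12.5]: (15.40+13.67)/2 × 3 = 43.605
  Sum = 148.7975 µg/mL·hr
Extrapolated tail: C_last / k_e = 13.67 / 0.051 = 268.039
AUC_0→∞ = 148.7975 + 268.039 = 416.8365 µg/mL·hr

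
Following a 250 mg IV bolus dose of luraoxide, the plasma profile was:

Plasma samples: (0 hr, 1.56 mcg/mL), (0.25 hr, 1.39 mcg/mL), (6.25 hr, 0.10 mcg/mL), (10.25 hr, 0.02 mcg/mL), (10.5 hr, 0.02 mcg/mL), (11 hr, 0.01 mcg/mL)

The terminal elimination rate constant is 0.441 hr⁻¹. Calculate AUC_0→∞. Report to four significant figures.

Trapezoidal AUC_0→11:
  [0→0.25]: (1.56+1.39)/2 × 0.25 = 0.36875
  [0.25→6.25]: (1.39+0.10)/2 × 6 = 4.47
  [6.25→10.25]: (0.10+0.02)/2 × 4 = 0.24
  [10.25→10.5]: (0.02+0.02)/2 × 0.25 = 0.005
  [10.5→11]: (0.02+0.01)/2 × 0.5 = 0.0075
  Sum = 5.09125 mcg/mL·hr
Extrapolated tail: C_last / k_e = 0.01 / 0.441 = 0.023
AUC_0→∞ = 5.09125 + 0.023 = 5.11425 mcg/mL·hr

AUC = 5.114 mcg/mL·hr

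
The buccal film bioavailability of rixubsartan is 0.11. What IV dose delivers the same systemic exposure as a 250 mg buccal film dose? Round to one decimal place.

Systemic exposure from an extravascular dose = F × D_ev, so the equivalent IV dose is F × D_ev.
D_iv = F × D_ev = 0.11 × 250 = 27.5 mg

D_iv = 27.5 mg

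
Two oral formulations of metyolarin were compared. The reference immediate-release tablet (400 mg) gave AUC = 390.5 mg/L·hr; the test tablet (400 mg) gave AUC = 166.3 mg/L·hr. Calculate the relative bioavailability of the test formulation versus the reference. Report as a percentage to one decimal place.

F_rel = (AUC_test/D_test) / (AUC_ref/D_ref)
      = (166.3/400) / (390.5/400)
      = 0.41575 / 0.97625 = 0.4259 = 42.59%

F_rel = 42.6%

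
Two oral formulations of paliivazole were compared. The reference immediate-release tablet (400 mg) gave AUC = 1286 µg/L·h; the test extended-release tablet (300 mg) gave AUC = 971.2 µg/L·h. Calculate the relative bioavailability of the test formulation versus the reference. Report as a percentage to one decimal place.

F_rel = (AUC_test/D_test) / (AUC_ref/D_ref)
      = (971.2/300) / (1286/400)
      = 3.23733 / 3.215 = 1.0069 = 100.69%

F_rel = 100.7%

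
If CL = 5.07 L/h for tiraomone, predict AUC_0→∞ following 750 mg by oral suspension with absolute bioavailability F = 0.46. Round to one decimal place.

AUC_0→∞ = F × Dose / CL
        = 0.46 × 750 / 5.07 = 68.0473 mg/L·h

AUC = 68.0 mg/L·h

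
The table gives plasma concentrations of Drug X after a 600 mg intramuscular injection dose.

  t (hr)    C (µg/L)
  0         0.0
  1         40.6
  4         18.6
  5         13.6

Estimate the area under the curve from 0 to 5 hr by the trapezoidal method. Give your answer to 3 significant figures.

Trapezoidal AUC_0→5:
  [0→1]: (0.0+40.6)/2 × 1 = 20.3
  [1→4]: (40.6+18.6)/2 × 3 = 88.8
  [4→5]: (18.6+13.6)/2 × 1 = 16.1
  Sum = 125.2 µg/L·hr

AUC = 125 µg/L·hr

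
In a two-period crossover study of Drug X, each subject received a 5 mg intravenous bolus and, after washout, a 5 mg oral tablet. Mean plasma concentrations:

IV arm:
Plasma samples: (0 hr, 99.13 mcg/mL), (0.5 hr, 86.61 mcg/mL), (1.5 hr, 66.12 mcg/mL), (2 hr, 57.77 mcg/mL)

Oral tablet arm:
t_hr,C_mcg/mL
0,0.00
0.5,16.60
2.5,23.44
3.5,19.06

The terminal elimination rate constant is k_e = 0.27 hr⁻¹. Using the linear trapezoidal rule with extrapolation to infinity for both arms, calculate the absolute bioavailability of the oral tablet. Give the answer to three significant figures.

Trapezoidal AUC_0→2 (IV):
  [0→0.5]: (99.13+86.61)/2 × 0.5 = 46.435
  [0.5→1.5]: (86.61+66.12)/2 × 1 = 76.365
  [1.5→2]: (66.12+57.77)/2 × 0.5 = 30.9725
  Sum = 153.7725 mcg/mL·hr
IV tail: 57.77/0.27 = 213.963; AUC_iv,0→∞ = 153.7725 + 213.963 = 367.7355 mcg/mL·hr
Trapezoidal AUC_0→3.5 (oral tablet):
  [0→0.5]: (0.00+16.60)/2 × 0.5 = 4.15
  [0.5→2.5]: (16.60+23.44)/2 × 2 = 40.04
  [2.5→3.5]: (23.44+19.06)/2 × 1 = 21.25
  Sum = 65.44 mcg/mL·hr
oral tablet tail: 19.06/0.27 = 70.593; AUC_ev,0→∞ = 65.44 + 70.593 = 136.033 mcg/mL·hr
F = (AUC_ev/D_ev)/(AUC_iv/D_iv) = (136.033/5)/(367.7355/5) = 27.2066/73.5471 = 0.3699

F = 0.370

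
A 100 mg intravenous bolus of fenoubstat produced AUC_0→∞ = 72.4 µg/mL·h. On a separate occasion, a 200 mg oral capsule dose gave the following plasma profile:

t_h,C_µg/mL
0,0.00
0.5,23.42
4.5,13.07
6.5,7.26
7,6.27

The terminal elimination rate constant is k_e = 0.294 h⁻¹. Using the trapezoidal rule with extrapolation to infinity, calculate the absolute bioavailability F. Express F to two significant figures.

Trapezoidal AUC_0→7 (oral capsule):
  [0→0.5]: (0.00+23.42)/2 × 0.5 = 5.855
  [0.5→4.5]: (23.42+13.07)/2 × 4 = 72.98
  [4.5→6.5]: (13.07+7.26)/2 × 2 = 20.33
  [6.5→7]: (7.26+6.27)/2 × 0.5 = 3.3825
  Sum = 102.5475 µg/mL·h
Tail: C_last/k_e = 6.27/0.294 = 21.327
AUC_0→∞ (oral capsule) = 102.5475 + 21.327 = 123.8745 µg/mL·h
F = (AUC_ev/D_ev)/(AUC_iv/D_iv) = (123.8745/200)/(72.4/100) = 0.6193725/0.724 = 0.8555

F = 0.86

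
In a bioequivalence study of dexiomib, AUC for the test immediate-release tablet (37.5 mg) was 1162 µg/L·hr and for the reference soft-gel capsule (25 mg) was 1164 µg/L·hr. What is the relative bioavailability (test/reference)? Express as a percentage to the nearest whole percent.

F_rel = (AUC_test/D_test) / (AUC_ref/D_ref)
      = (1162/37.5) / (1164/25)
      = 30.9867 / 46.56 = 0.6655 = 66.55%

F_rel = 67%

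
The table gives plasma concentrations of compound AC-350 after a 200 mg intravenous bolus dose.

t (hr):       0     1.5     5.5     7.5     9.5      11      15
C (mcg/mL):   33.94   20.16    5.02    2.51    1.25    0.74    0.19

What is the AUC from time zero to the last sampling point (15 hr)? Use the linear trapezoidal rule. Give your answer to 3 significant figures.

Trapezoidal AUC_0→15:
  [0→1.5]: (33.94+20.16)/2 × 1.5 = 40.575
  [1.5→5.5]: (20.16+5.02)/2 × 4 = 50.36
  [5.5→7.5]: (5.02+2.51)/2 × 2 = 7.53
  [7.5→9.5]: (2.51+1.25)/2 × 2 = 3.76
  [9.5→11]: (1.25+0.74)/2 × 1.5 = 1.4925
  [11→15]: (0.74+0.19)/2 × 4 = 1.86
  Sum = 105.5775 mcg/mL·hr

AUC = 106 mcg/mL·hr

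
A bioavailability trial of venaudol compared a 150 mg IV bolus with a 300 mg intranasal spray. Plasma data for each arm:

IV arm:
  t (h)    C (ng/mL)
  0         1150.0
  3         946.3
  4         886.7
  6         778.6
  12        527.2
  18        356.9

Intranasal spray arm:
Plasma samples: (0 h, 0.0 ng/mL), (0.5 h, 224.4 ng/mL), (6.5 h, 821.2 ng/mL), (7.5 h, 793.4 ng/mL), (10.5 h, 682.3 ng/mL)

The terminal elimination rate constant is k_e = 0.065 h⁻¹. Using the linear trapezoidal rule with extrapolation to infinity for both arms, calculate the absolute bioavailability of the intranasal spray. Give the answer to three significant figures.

Trapezoidal AUC_0→18 (IV):
  [0→3]: (1150.0+946.3)/2 × 3 = 3144.45
  [3→4]: (946.3+886.7)/2 × 1 = 916.5
  [4→6]: (886.7+778.6)/2 × 2 = 1665.3
  [6→12]: (778.6+527.2)/2 × 6 = 3917.4
  [12→18]: (527.2+356.9)/2 × 6 = 2652.3
  Sum = 12295.95 ng/mL·h
IV tail: 356.9/0.065 = 5490.769; AUC_iv,0→∞ = 12295.95 + 5490.769 = 17786.719 ng/mL·h
Trapezoidal AUC_0→10.5 (intranasal spray):
  [0→0.5]: (0.0+224.4)/2 × 0.5 = 56.1
  [0.5→6.5]: (224.4+821.2)/2 × 6 = 3136.8
  [6.5→7.5]: (821.2+793.4)/2 × 1 = 807.3
  [7.5→10.5]: (793.4+682.3)/2 × 3 = 2213.55
  Sum = 6213.75 ng/mL·h
intranasal spray tail: 682.3/0.065 = 10496.923; AUC_ev,0→∞ = 6213.75 + 10496.923 = 16710.673 ng/mL·h
F = (AUC_ev/D_ev)/(AUC_iv/D_iv) = (16710.673/300)/(17786.719/150) = 55.7022/118.578 = 0.4698

F = 0.470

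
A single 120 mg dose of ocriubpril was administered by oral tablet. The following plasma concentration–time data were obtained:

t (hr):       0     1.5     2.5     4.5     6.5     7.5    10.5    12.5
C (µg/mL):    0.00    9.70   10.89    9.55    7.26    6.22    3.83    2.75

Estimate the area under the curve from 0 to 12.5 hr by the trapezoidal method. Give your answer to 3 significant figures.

AUC = 83.2 µg/mL·hr

Trapezoidal AUC_0→12.5:
  [0→1.5]: (0.00+9.70)/2 × 1.5 = 7.275
  [1.5→2.5]: (9.70+10.89)/2 × 1 = 10.295
  [2.5→4.5]: (10.89+9.55)/2 × 2 = 20.44
  [4.5→6.5]: (9.55+7.26)/2 × 2 = 16.81
  [6.5→7.5]: (7.26+6.22)/2 × 1 = 6.74
  [7.5→10.5]: (6.22+3.83)/2 × 3 = 15.075
  [10.5→12.5]: (3.83+2.75)/2 × 2 = 6.58
  Sum = 83.215 µg/mL·hr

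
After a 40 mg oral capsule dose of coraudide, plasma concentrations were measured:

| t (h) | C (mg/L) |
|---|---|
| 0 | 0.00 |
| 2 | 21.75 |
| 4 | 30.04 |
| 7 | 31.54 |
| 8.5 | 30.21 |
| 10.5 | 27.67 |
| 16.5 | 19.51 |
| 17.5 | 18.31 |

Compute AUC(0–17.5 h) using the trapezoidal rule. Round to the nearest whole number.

AUC = 431 mg/L·h

Trapezoidal AUC_0→17.5:
  [0→2]: (0.00+21.75)/2 × 2 = 21.75
  [2→4]: (21.75+30.04)/2 × 2 = 51.79
  [4→7]: (30.04+31.54)/2 × 3 = 92.37
  [7→8.5]: (31.54+30.21)/2 × 1.5 = 46.3125
  [8.5→10.5]: (30.21+27.67)/2 × 2 = 57.88
  [10.5→16.5]: (27.67+19.51)/2 × 6 = 141.54
  [16.5→17.5]: (19.51+18.31)/2 × 1 = 18.91
  Sum = 430.5525 mg/L·h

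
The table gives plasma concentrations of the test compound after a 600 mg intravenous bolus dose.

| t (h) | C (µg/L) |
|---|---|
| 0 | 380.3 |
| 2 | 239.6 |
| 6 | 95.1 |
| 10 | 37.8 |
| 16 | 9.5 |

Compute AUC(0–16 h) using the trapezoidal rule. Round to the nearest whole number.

Trapezoidal AUC_0→16:
  [0→2]: (380.3+239.6)/2 × 2 = 619.9
  [2→6]: (239.6+95.1)/2 × 4 = 669.4
  [6→10]: (95.1+37.8)/2 × 4 = 265.8
  [10→16]: (37.8+9.5)/2 × 6 = 141.9
  Sum = 1697.0 µg/L·h

AUC = 1697 µg/L·h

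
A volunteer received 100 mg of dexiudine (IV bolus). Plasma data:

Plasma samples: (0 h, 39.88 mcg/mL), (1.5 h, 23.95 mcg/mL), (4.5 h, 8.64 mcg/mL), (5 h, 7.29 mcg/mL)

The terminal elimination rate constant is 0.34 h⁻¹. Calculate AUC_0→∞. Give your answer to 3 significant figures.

Trapezoidal AUC_0→5:
  [0→1.5]: (39.88+23.95)/2 × 1.5 = 47.8725
  [1.5→4.5]: (23.95+8.64)/2 × 3 = 48.885
  [4.5→5]: (8.64+7.29)/2 × 0.5 = 3.9825
  Sum = 100.74 mcg/mL·h
Extrapolated tail: C_last / k_e = 7.29 / 0.34 = 21.441
AUC_0→∞ = 100.74 + 21.441 = 122.181 mcg/mL·h

AUC = 122 mcg/mL·h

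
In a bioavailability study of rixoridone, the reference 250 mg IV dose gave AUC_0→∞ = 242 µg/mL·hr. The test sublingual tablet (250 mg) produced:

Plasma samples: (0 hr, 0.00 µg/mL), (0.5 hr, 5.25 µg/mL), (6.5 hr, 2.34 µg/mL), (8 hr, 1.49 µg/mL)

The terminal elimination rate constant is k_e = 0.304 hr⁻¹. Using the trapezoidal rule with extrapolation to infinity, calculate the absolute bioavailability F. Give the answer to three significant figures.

F = 0.132

Trapezoidal AUC_0→8 (sublingual tablet):
  [0→0.5]: (0.00+5.25)/2 × 0.5 = 1.3125
  [0.5→6.5]: (5.25+2.34)/2 × 6 = 22.77
  [6.5→8]: (2.34+1.49)/2 × 1.5 = 2.8725
  Sum = 26.955 µg/mL·hr
Tail: C_last/k_e = 1.49/0.304 = 4.901
AUC_0→∞ (sublingual tablet) = 26.955 + 4.901 = 31.856 µg/mL·hr
F = (AUC_ev/D_ev)/(AUC_iv/D_iv) = (31.856/250)/(242/250) = 0.127424/0.968 = 0.1316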